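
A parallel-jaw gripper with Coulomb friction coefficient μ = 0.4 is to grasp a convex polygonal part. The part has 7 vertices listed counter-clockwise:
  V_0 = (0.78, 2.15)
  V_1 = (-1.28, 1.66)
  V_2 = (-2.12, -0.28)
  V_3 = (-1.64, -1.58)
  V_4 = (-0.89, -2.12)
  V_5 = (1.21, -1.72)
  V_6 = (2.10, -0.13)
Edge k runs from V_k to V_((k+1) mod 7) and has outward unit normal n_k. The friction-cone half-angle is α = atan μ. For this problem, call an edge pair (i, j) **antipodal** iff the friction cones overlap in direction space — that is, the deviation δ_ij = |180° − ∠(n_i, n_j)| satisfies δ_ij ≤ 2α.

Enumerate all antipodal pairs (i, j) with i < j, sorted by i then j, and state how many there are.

count = 4; pairs: (0,4), (1,5), (2,6), (3,6)

α = atan 0.4 = 21.80°;  2α = 43.60°
n_0 = (-0.2314, +0.9729)
n_1 = (-0.9177, +0.3973)
n_2 = (-0.9381, -0.3464)
n_3 = (-0.5843, -0.8115)
n_4 = (+0.1871, -0.9823)
n_5 = (+0.8726, -0.4884)
n_6 = (+0.8654, +0.5010)
  (0,1): δ = 126.79°  ·
  (0,2): δ = 83.11°  ·
  (0,3): δ = 49.13°  ·
  (0,4): δ = 2.60°  ✓
  (0,5): δ = 47.38°  ·
  (0,6): δ = 106.69°  ·
  (1,2): δ = 136.32°  ·
  (1,3): δ = 102.34°  ·
  (1,4): δ = 55.80°  ·
  (1,5): δ = 5.83°  ✓
  (1,6): δ = 53.48°  ·
  (2,3): δ = 146.02°  ·
  (2,4): δ = 99.48°  ·
  (2,5): δ = 49.50°  ·
  (2,6): δ = 9.80°  ✓
  (3,4): δ = 133.46°  ·
  (3,5): δ = 83.48°  ·
  (3,6): δ = 24.18°  ✓
  (4,5): δ = 130.02°  ·
  (4,6): δ = 70.72°  ·
  (5,6): δ = 120.69°  ·
antipodal pairs: 4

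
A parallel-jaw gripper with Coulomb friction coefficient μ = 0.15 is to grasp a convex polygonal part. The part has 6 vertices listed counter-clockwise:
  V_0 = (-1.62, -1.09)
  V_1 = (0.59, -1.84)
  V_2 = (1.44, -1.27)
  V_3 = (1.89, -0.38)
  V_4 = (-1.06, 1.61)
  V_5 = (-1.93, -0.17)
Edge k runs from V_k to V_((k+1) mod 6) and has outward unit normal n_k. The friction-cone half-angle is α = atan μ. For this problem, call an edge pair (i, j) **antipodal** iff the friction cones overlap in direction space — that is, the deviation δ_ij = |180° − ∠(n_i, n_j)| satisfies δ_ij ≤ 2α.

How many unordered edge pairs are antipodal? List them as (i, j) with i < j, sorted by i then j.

count = 2; pairs: (0,3), (2,4)

α = atan 0.15 = 8.53°;  2α = 17.06°
n_0 = (-0.3214, -0.9470)
n_1 = (+0.5570, -0.8305)
n_2 = (+0.8924, -0.4512)
n_3 = (+0.5592, +0.8290)
n_4 = (-0.8984, +0.4391)
n_5 = (-0.9476, -0.3193)
  (0,1): δ = 127.41°  ·
  (0,2): δ = 98.08°  ·
  (0,3): δ = 15.26°  ✓
  (0,4): δ = 82.70°  ·
  (0,5): δ = 127.37°  ·
  (1,2): δ = 150.67°  ·
  (1,3): δ = 67.85°  ·
  (1,4): δ = 30.11°  ·
  (1,5): δ = 74.78°  ·
  (2,3): δ = 97.18°  ·
  (2,4): δ = 0.77°  ✓
  (2,5): δ = 45.44°  ·
  (3,4): δ = 82.05°  ·
  (3,5): δ = 37.38°  ·
  (4,5): δ = 135.33°  ·
antipodal pairs: 2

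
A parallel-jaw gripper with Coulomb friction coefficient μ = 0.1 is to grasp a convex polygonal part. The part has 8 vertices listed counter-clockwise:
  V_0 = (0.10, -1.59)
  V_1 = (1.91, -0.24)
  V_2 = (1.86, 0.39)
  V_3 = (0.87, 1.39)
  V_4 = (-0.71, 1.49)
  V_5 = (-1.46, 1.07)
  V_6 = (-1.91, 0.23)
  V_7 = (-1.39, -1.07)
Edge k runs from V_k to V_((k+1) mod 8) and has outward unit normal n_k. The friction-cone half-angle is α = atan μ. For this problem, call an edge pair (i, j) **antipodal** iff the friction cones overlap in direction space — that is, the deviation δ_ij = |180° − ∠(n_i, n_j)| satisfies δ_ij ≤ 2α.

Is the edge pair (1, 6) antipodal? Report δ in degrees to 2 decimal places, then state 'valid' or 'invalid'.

α = atan 0.1 = 5.71°;  2α = 11.42°
edge 1: e_1 = (-0.05, +0.63);  n_1 = (+0.9969, +0.0791)
edge 6: e_6 = (+0.52, -1.30);  n_6 = (-0.9285, -0.3714)
∠(n_1, n_6) = 162.74°
δ = |180° − 162.74°| = 17.26°
17.26° > 2α = 11.42°  →  invalid

δ = 17.26°, invalid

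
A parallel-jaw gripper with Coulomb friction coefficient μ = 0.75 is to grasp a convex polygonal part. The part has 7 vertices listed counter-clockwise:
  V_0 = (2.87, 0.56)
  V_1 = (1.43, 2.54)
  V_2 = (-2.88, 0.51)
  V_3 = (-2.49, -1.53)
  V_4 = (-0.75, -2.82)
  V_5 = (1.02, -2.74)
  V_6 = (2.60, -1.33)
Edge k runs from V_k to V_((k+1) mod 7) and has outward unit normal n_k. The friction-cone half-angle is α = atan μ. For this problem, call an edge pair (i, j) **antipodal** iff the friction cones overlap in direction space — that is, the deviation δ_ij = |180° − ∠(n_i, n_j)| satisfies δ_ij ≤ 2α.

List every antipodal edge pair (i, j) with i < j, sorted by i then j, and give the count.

α = atan 0.75 = 36.87°;  2α = 73.74°
n_0 = (+0.8087, +0.5882)
n_1 = (-0.4261, +0.9047)
n_2 = (-0.9822, -0.1878)
n_3 = (-0.5956, -0.8033)
n_4 = (+0.0452, -0.9990)
n_5 = (+0.6658, -0.7461)
n_6 = (+0.9899, -0.1414)
  (0,1): δ = 100.81°  ·
  (0,2): δ = 25.20°  ✓
  (0,3): δ = 17.42°  ✓
  (0,4): δ = 56.56°  ✓
  (0,5): δ = 95.72°  ·
  (0,6): δ = 135.84°  ·
  (1,2): δ = 104.40°  ·
  (1,3): δ = 61.77°  ✓
  (1,4): δ = 22.63°  ✓
  (1,5): δ = 16.53°  ✓
  (1,6): δ = 56.65°  ✓
  (2,3): δ = 137.38°  ·
  (2,4): δ = 98.24°  ·
  (2,5): δ = 59.08°  ✓
  (2,6): δ = 18.95°  ✓
  (3,4): δ = 140.86°  ·
  (3,5): δ = 101.70°  ·
  (3,6): δ = 61.58°  ✓
  (4,5): δ = 140.84°  ·
  (4,6): δ = 100.72°  ·
  (5,6): δ = 139.88°  ·
antipodal pairs: 10

count = 10; pairs: (0,2), (0,3), (0,4), (1,3), (1,4), (1,5), (1,6), (2,5), (2,6), (3,6)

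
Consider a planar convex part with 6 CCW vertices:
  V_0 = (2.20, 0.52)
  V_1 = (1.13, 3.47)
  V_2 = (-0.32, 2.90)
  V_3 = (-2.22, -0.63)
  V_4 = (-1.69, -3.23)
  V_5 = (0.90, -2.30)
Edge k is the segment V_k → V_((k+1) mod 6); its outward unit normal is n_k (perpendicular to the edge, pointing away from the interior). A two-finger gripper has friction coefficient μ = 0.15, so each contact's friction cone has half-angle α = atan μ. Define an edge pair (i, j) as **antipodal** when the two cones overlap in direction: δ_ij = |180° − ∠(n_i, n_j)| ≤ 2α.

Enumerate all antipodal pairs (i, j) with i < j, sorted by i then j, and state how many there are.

count = 3; pairs: (0,3), (1,4), (2,5)

α = atan 0.15 = 8.53°;  2α = 17.06°
n_0 = (+0.9401, +0.3410)
n_1 = (-0.3659, +0.9307)
n_2 = (-0.8806, +0.4740)
n_3 = (-0.9798, -0.1997)
n_4 = (+0.3379, -0.9412)
n_5 = (+0.9081, -0.4186)
  (0,1): δ = 88.48°  ·
  (0,2): δ = 48.23°  ·
  (0,3): δ = 8.41°  ✓
  (0,4): δ = 89.82°  ·
  (0,5): δ = 135.31°  ·
  (1,2): δ = 139.75°  ·
  (1,3): δ = 99.94°  ·
  (1,4): δ = 1.71°  ✓
  (1,5): δ = 43.79°  ·
  (2,3): δ = 140.19°  ·
  (2,4): δ = 41.96°  ·
  (2,5): δ = 3.54°  ✓
  (3,4): δ = 81.77°  ·
  (3,5): δ = 36.27°  ·
  (4,5): δ = 134.50°  ·
antipodal pairs: 3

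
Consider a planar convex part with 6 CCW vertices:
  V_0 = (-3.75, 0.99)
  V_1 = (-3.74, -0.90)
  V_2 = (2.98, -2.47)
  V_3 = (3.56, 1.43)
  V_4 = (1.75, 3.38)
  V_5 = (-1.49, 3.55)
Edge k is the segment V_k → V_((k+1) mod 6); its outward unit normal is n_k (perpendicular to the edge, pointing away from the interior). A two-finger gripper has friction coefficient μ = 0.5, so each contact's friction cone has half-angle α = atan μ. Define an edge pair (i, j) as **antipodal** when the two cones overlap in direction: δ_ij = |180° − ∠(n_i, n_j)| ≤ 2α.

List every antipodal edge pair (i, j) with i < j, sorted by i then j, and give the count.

α = atan 0.5 = 26.57°;  2α = 53.13°
n_0 = (-1.0000, -0.0053)
n_1 = (-0.2275, -0.9738)
n_2 = (+0.9891, -0.1471)
n_3 = (+0.7329, +0.6803)
n_4 = (+0.0524, +0.9986)
n_5 = (-0.7497, +0.6618)
  (0,1): δ = 103.45°  ·
  (0,2): δ = 8.76°  ✓
  (0,3): δ = 42.56°  ✓
  (0,4): δ = 86.69°  ·
  (0,5): δ = 138.26°  ·
  (1,2): δ = 85.31°  ·
  (1,3): δ = 33.98°  ✓
  (1,4): δ = 10.15°  ✓
  (1,5): δ = 61.71°  ·
  (2,3): δ = 128.67°  ·
  (2,4): δ = 84.54°  ·
  (2,5): δ = 32.98°  ✓
  (3,4): δ = 135.87°  ·
  (3,5): δ = 84.31°  ·
  (4,5): δ = 128.43°  ·
antipodal pairs: 5

count = 5; pairs: (0,2), (0,3), (1,3), (1,4), (2,5)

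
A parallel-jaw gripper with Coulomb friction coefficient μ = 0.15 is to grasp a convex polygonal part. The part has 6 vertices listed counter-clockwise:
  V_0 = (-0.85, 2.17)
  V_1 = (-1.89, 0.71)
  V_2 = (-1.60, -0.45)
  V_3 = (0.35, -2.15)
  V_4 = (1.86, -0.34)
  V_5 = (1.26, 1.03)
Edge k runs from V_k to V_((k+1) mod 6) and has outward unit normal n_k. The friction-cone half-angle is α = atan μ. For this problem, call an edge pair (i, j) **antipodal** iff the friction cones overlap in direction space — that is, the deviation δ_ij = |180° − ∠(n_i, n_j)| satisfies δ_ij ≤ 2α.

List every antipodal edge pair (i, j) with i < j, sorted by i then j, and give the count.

α = atan 0.15 = 8.53°;  2α = 17.06°
n_0 = (-0.8145, +0.5802)
n_1 = (-0.9701, -0.2425)
n_2 = (-0.6571, -0.7538)
n_3 = (+0.7679, -0.6406)
n_4 = (+0.9160, +0.4012)
n_5 = (+0.4753, +0.8798)
  (0,1): δ = 130.50°  ·
  (0,2): δ = 95.62°  ·
  (0,3): δ = 4.37°  ✓
  (0,4): δ = 59.11°  ·
  (0,5): δ = 97.08°  ·
  (1,2): δ = 145.12°  ·
  (1,3): δ = 53.87°  ·
  (1,4): δ = 9.62°  ✓
  (1,5): δ = 47.58°  ·
  (2,3): δ = 88.75°  ·
  (2,4): δ = 25.27°  ·
  (2,5): δ = 12.70°  ✓
  (3,4): δ = 116.51°  ·
  (3,5): δ = 78.54°  ·
  (4,5): δ = 142.03°  ·
antipodal pairs: 3

count = 3; pairs: (0,3), (1,4), (2,5)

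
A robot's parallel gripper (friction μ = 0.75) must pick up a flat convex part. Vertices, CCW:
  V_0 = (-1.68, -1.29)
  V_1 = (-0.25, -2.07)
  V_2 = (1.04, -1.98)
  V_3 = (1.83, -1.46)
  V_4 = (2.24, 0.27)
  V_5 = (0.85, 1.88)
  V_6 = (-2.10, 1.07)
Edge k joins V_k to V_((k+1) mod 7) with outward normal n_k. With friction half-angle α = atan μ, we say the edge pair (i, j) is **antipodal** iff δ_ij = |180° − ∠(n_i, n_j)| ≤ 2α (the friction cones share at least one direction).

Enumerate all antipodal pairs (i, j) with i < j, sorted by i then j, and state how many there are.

α = atan 0.75 = 36.87°;  2α = 73.74°
n_0 = (-0.4789, -0.8779)
n_1 = (+0.0696, -0.9976)
n_2 = (+0.5498, -0.8353)
n_3 = (+0.9730, -0.2306)
n_4 = (+0.7569, +0.6535)
n_5 = (-0.2648, +0.9643)
n_6 = (-0.9845, -0.1752)
  (0,1): δ = 147.40°  ·
  (0,2): δ = 118.04°  ·
  (0,3): δ = 74.72°  ·
  (0,4): δ = 20.58°  ✓
  (0,5): δ = 43.96°  ✓
  (0,6): δ = 128.70°  ·
  (1,2): δ = 150.64°  ·
  (1,3): δ = 107.32°  ·
  (1,4): δ = 53.19°  ✓
  (1,5): δ = 11.36°  ✓
  (1,6): δ = 96.10°  ·
  (2,3): δ = 136.69°  ·
  (2,4): δ = 82.55°  ·
  (2,5): δ = 18.00°  ✓
  (2,6): δ = 66.74°  ✓
  (3,4): δ = 125.86°  ·
  (3,5): δ = 61.31°  ✓
  (3,6): δ = 23.42°  ✓
  (4,5): δ = 115.45°  ·
  (4,6): δ = 30.71°  ✓
  (5,6): δ = 95.26°  ·
antipodal pairs: 9

count = 9; pairs: (0,4), (0,5), (1,4), (1,5), (2,5), (2,6), (3,5), (3,6), (4,6)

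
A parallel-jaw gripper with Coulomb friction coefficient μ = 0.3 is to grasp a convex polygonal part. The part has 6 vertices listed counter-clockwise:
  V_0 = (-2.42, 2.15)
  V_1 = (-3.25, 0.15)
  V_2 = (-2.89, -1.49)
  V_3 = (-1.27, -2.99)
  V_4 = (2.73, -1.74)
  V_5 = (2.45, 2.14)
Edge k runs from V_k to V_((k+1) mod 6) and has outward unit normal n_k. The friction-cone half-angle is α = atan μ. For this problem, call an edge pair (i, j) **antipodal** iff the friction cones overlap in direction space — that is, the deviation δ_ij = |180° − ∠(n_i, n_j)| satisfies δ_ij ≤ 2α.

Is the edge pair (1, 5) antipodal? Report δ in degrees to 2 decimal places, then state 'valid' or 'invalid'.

α = atan 0.3 = 16.70°;  2α = 33.40°
edge 1: e_1 = (+0.36, -1.64);  n_1 = (-0.9767, -0.2144)
edge 5: e_5 = (-4.87, +0.01);  n_5 = (+0.0021, +1.0000)
∠(n_1, n_5) = 102.50°
δ = |180° − 102.50°| = 77.50°
77.50° > 2α = 33.40°  →  invalid

δ = 77.50°, invalid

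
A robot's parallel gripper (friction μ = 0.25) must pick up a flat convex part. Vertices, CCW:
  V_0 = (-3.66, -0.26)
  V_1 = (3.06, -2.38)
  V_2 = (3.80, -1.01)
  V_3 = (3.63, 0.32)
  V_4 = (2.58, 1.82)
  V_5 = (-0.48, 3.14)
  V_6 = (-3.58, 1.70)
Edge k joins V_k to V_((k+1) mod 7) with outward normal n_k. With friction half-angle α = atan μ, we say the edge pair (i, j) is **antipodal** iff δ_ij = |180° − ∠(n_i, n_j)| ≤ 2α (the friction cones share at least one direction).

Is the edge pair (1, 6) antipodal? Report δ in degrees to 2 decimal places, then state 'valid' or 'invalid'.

δ = 26.04°, valid

α = atan 0.25 = 14.04°;  2α = 28.07°
edge 1: e_1 = (+0.74, +1.37);  n_1 = (+0.8799, -0.4752)
edge 6: e_6 = (-0.08, -1.96);  n_6 = (-0.9992, +0.0408)
∠(n_1, n_6) = 153.96°
δ = |180° − 153.96°| = 26.04°
26.04° ≤ 2α = 28.07°  →  valid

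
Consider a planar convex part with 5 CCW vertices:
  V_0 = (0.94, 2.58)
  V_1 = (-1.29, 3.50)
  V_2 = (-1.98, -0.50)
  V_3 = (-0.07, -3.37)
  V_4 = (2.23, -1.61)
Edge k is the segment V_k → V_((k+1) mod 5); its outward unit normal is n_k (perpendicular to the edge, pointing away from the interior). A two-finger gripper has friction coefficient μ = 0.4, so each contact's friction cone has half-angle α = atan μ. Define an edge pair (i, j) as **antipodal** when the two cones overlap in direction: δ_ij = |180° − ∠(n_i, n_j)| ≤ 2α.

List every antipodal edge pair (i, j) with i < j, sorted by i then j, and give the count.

count = 4; pairs: (0,2), (1,3), (1,4), (2,4)

α = atan 0.4 = 21.80°;  2α = 43.60°
n_0 = (+0.3814, +0.9244)
n_1 = (-0.9854, +0.1700)
n_2 = (-0.8325, -0.5540)
n_3 = (+0.6077, -0.7942)
n_4 = (+0.9557, +0.2942)
  (0,1): δ = 77.37°  ·
  (0,2): δ = 33.94°  ✓
  (0,3): δ = 59.84°  ·
  (0,4): δ = 129.53°  ·
  (1,2): δ = 136.57°  ·
  (1,3): δ = 42.79°  ✓
  (1,4): δ = 26.90°  ✓
  (2,3): δ = 86.22°  ·
  (2,4): δ = 16.53°  ✓
  (3,4): δ = 110.31°  ·
antipodal pairs: 4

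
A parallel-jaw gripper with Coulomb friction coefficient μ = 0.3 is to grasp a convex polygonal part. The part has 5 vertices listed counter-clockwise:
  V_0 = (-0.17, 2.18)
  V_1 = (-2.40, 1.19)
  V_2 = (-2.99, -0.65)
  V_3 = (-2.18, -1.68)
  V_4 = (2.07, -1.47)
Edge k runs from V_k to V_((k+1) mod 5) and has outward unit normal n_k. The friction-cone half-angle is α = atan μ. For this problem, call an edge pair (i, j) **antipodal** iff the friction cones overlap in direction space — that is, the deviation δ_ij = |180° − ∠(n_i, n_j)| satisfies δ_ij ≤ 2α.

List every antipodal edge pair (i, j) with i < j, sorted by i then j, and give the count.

α = atan 0.3 = 16.70°;  2α = 33.40°
n_0 = (-0.4058, +0.9140)
n_1 = (-0.9522, +0.3053)
n_2 = (-0.7861, -0.6182)
n_3 = (+0.0494, -0.9988)
n_4 = (+0.8523, +0.5231)
  (0,1): δ = 131.72°  ·
  (0,2): δ = 75.76°  ·
  (0,3): δ = 21.11°  ✓
  (0,4): δ = 97.60°  ·
  (1,2): δ = 124.04°  ·
  (1,3): δ = 69.39°  ·
  (1,4): δ = 49.32°  ·
  (2,3): δ = 125.35°  ·
  (2,4): δ = 6.64°  ✓
  (3,4): δ = 61.29°  ·
antipodal pairs: 2

count = 2; pairs: (0,3), (2,4)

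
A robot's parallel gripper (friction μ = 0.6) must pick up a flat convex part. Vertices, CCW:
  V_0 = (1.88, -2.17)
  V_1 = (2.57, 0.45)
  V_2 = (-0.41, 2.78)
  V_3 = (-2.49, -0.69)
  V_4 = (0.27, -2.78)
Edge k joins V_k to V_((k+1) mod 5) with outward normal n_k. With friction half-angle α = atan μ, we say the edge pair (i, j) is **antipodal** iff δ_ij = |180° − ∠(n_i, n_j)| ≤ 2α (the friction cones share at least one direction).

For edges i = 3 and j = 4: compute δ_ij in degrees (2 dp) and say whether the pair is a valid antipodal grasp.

δ = 122.11°, invalid

α = atan 0.6 = 30.96°;  2α = 61.93°
edge 3: e_3 = (+2.76, -2.09);  n_3 = (-0.6037, -0.7972)
edge 4: e_4 = (+1.61, +0.61);  n_4 = (+0.3543, -0.9351)
∠(n_3, n_4) = 57.89°
δ = |180° − 57.89°| = 122.11°
122.11° > 2α = 61.93°  →  invalid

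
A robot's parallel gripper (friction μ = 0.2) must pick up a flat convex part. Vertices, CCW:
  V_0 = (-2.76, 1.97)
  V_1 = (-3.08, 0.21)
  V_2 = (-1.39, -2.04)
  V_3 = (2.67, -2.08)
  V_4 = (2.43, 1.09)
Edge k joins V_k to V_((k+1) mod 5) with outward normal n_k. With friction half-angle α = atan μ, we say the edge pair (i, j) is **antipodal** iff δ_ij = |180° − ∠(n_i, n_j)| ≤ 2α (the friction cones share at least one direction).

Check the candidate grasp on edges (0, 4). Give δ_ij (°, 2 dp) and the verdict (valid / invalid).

δ = 90.68°, invalid

α = atan 0.2 = 11.31°;  2α = 22.62°
edge 0: e_0 = (-0.32, -1.76);  n_0 = (-0.9839, +0.1789)
edge 4: e_4 = (-5.19, +0.88);  n_4 = (+0.1672, +0.9859)
∠(n_0, n_4) = 89.32°
δ = |180° − 89.32°| = 90.68°
90.68° > 2α = 22.62°  →  invalid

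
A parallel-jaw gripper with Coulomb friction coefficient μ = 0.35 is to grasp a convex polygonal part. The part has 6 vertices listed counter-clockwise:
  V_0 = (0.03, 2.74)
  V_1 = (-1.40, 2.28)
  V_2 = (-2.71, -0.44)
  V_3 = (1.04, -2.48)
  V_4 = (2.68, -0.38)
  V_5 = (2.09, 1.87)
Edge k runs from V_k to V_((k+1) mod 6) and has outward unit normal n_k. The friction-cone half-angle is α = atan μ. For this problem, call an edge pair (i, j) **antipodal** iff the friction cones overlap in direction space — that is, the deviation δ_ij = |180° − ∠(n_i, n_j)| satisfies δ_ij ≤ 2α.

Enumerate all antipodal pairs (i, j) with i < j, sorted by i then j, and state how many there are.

count = 3; pairs: (0,3), (1,3), (2,5)

α = atan 0.35 = 19.29°;  2α = 38.58°
n_0 = (-0.3062, +0.9520)
n_1 = (-0.9010, +0.4339)
n_2 = (-0.4779, -0.8784)
n_3 = (+0.7881, -0.6155)
n_4 = (+0.9673, +0.2536)
n_5 = (+0.3891, +0.9212)
  (0,1): δ = 133.55°  ·
  (0,2): δ = 46.38°  ·
  (0,3): δ = 34.18°  ✓
  (0,4): δ = 86.86°  ·
  (0,5): δ = 139.27°  ·
  (1,2): δ = 92.83°  ·
  (1,3): δ = 12.27°  ✓
  (1,4): δ = 40.41°  ·
  (1,5): δ = 92.82°  ·
  (2,3): δ = 99.44°  ·
  (2,4): δ = 46.76°  ·
  (2,5): δ = 5.65°  ✓
  (3,4): δ = 127.32°  ·
  (3,5): δ = 74.91°  ·
  (4,5): δ = 127.59°  ·
antipodal pairs: 3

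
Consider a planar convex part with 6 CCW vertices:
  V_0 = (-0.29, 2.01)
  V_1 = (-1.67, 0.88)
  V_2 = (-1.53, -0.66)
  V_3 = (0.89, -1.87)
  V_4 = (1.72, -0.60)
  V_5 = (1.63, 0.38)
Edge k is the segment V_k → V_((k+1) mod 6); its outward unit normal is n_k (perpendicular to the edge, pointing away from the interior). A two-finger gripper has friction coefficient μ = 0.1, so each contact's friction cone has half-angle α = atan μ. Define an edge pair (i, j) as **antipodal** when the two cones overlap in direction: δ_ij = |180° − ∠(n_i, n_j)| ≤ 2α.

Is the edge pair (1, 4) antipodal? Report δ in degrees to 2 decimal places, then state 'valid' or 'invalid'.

α = atan 0.1 = 5.71°;  2α = 11.42°
edge 1: e_1 = (+0.14, -1.54);  n_1 = (-0.9959, -0.0905)
edge 4: e_4 = (-0.09, +0.98);  n_4 = (+0.9958, +0.0915)
∠(n_1, n_4) = 179.95°
δ = |180° − 179.95°| = 0.05°
0.05° ≤ 2α = 11.42°  →  valid

δ = 0.05°, valid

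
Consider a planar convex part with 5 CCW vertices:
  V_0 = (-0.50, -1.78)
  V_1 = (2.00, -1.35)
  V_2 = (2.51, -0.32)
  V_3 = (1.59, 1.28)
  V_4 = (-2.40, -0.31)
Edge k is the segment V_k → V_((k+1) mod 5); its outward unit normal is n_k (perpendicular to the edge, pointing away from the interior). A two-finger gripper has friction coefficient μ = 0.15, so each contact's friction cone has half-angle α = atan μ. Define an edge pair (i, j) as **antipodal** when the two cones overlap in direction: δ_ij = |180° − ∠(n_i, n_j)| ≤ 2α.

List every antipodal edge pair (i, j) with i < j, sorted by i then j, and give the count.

count = 1; pairs: (0,3)

α = atan 0.15 = 8.53°;  2α = 17.06°
n_0 = (+0.1695, -0.9855)
n_1 = (+0.8962, -0.4437)
n_2 = (+0.8669, +0.4985)
n_3 = (-0.3702, +0.9290)
n_4 = (-0.6119, -0.7909)
  (0,1): δ = 126.10°  ·
  (0,2): δ = 69.86°  ·
  (0,3): δ = 11.97°  ✓
  (0,4): δ = 132.51°  ·
  (1,2): δ = 123.76°  ·
  (1,3): δ = 41.93°  ·
  (1,4): δ = 78.61°  ·
  (2,3): δ = 98.17°  ·
  (2,4): δ = 22.37°  ·
  (3,4): δ = 59.46°  ·
antipodal pairs: 1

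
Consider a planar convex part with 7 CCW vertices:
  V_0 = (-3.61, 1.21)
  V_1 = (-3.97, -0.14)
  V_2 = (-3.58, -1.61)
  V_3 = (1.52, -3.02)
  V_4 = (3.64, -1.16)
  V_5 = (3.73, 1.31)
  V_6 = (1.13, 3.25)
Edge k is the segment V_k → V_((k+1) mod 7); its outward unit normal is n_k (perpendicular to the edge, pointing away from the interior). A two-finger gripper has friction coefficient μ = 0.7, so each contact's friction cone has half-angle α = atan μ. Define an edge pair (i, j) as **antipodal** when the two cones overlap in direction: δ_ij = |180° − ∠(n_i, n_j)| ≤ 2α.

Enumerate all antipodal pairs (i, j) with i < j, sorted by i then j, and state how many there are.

count = 10; pairs: (0,3), (0,4), (0,5), (1,3), (1,4), (1,5), (2,5), (2,6), (3,6), (4,6)

α = atan 0.7 = 34.99°;  2α = 69.98°
n_0 = (-0.9662, +0.2577)
n_1 = (-0.9666, -0.2564)
n_2 = (-0.2665, -0.9638)
n_3 = (+0.6595, -0.7517)
n_4 = (+0.9993, -0.0364)
n_5 = (+0.5980, +0.8015)
n_6 = (-0.3953, +0.9185)
  (0,1): δ = 150.21°  ·
  (0,2): δ = 90.52°  ·
  (0,3): δ = 33.81°  ✓
  (0,4): δ = 12.84°  ✓
  (0,5): δ = 68.20°  ✓
  (0,6): δ = 128.22°  ·
  (1,2): δ = 120.31°  ·
  (1,3): δ = 63.60°  ✓
  (1,4): δ = 16.95°  ✓
  (1,5): δ = 38.41°  ✓
  (1,6): δ = 98.43°  ·
  (2,3): δ = 123.28°  ·
  (2,4): δ = 76.63°  ·
  (2,5): δ = 21.27°  ✓
  (2,6): δ = 38.74°  ✓
  (3,4): δ = 133.35°  ·
  (3,5): δ = 77.99°  ·
  (3,6): δ = 17.98°  ✓
  (4,5): δ = 124.64°  ·
  (4,6): δ = 64.63°  ✓
  (5,6): δ = 119.99°  ·
antipodal pairs: 10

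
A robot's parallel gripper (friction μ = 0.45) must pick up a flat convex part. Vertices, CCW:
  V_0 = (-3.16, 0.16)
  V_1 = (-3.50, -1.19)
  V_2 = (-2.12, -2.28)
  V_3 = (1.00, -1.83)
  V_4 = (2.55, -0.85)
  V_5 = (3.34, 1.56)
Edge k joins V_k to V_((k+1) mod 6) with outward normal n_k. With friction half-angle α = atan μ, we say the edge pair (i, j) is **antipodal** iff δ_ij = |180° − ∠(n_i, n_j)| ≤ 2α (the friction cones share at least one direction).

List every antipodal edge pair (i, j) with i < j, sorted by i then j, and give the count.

α = atan 0.45 = 24.23°;  2α = 48.46°
n_0 = (-0.9697, +0.2442)
n_1 = (-0.6198, -0.7847)
n_2 = (+0.1428, -0.9898)
n_3 = (+0.5344, -0.8452)
n_4 = (+0.9502, -0.3115)
n_5 = (-0.2106, +0.9776)
  (0,1): δ = 114.17°  ·
  (0,2): δ = 67.66°  ·
  (0,3): δ = 43.56°  ✓
  (0,4): δ = 4.01°  ✓
  (0,5): δ = 116.29°  ·
  (1,2): δ = 133.49°  ·
  (1,3): δ = 109.39°  ·
  (1,4): δ = 69.85°  ·
  (1,5): δ = 50.46°  ·
  (2,3): δ = 155.90°  ·
  (2,4): δ = 116.36°  ·
  (2,5): δ = 3.95°  ✓
  (3,4): δ = 140.45°  ·
  (3,5): δ = 20.15°  ✓
  (4,5): δ = 59.70°  ·
antipodal pairs: 4

count = 4; pairs: (0,3), (0,4), (2,5), (3,5)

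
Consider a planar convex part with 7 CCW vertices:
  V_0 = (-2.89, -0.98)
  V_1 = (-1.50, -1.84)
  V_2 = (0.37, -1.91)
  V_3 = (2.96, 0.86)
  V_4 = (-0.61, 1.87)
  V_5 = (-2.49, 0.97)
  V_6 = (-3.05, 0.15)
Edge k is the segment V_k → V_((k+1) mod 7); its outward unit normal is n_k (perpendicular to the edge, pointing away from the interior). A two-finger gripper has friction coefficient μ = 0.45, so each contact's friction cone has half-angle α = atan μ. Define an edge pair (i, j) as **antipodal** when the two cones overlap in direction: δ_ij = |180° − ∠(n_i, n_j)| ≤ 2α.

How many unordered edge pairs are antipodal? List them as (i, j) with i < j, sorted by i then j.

count = 5; pairs: (0,3), (1,3), (1,4), (2,4), (2,5)

α = atan 0.45 = 24.23°;  2α = 48.46°
n_0 = (-0.5261, -0.8504)
n_1 = (-0.0374, -0.9993)
n_2 = (+0.7304, -0.6830)
n_3 = (+0.2722, +0.9622)
n_4 = (-0.4318, +0.9020)
n_5 = (-0.8258, +0.5640)
n_6 = (-0.9901, -0.1402)
  (0,1): δ = 150.40°  ·
  (0,2): δ = 101.33°  ·
  (0,3): δ = 15.95°  ✓
  (0,4): δ = 57.33°  ·
  (0,5): δ = 87.42°  ·
  (0,6): δ = 129.80°  ·
  (1,2): δ = 130.93°  ·
  (1,3): δ = 13.65°  ✓
  (1,4): δ = 27.73°  ✓
  (1,5): δ = 57.81°  ·
  (1,6): δ = 100.20°  ·
  (2,3): δ = 62.72°  ·
  (2,4): δ = 21.34°  ✓
  (2,5): δ = 8.75°  ✓
  (2,6): δ = 51.14°  ·
  (3,4): δ = 138.62°  ·
  (3,5): δ = 108.53°  ·
  (3,6): δ = 66.14°  ·
  (4,5): δ = 149.91°  ·
  (4,6): δ = 107.52°  ·
  (5,6): δ = 137.61°  ·
antipodal pairs: 5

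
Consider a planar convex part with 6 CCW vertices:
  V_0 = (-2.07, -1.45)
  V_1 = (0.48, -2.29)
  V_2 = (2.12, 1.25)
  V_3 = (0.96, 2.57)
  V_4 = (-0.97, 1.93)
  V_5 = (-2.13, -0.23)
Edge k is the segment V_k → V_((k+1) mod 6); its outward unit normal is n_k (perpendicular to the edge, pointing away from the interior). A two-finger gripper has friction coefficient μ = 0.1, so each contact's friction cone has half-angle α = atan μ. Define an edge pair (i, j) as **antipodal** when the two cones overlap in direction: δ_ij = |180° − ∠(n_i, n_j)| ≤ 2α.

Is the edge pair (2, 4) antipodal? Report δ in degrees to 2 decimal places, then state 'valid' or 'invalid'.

α = atan 0.1 = 5.71°;  2α = 11.42°
edge 2: e_2 = (-1.16, +1.32);  n_2 = (+0.7512, +0.6601)
edge 4: e_4 = (-1.16, -2.16);  n_4 = (-0.8810, +0.4731)
∠(n_2, n_4) = 110.45°
δ = |180° − 110.45°| = 69.55°
69.55° > 2α = 11.42°  →  invalid

δ = 69.55°, invalid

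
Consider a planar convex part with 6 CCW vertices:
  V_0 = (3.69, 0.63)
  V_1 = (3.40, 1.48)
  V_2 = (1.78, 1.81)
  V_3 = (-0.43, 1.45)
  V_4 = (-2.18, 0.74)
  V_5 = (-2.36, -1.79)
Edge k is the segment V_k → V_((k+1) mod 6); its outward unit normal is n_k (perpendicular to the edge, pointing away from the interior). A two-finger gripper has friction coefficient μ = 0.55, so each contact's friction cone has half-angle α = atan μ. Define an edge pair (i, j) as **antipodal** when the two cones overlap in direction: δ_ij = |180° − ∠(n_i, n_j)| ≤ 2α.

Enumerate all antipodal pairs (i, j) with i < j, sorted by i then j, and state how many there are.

α = atan 0.55 = 28.81°;  2α = 57.62°
n_0 = (+0.9464, +0.3229)
n_1 = (+0.1996, +0.9799)
n_2 = (-0.1608, +0.9870)
n_3 = (-0.3760, +0.9266)
n_4 = (-0.9975, +0.0710)
n_5 = (+0.3714, -0.9285)
  (0,1): δ = 120.35°  ·
  (0,2): δ = 99.59°  ·
  (0,3): δ = 86.76°  ·
  (0,4): δ = 22.91°  ✓
  (0,5): δ = 92.96°  ·
  (1,2): δ = 159.23°  ·
  (1,3): δ = 146.40°  ·
  (1,4): δ = 82.56°  ·
  (1,5): δ = 33.32°  ✓
  (2,3): δ = 167.17°  ·
  (2,4): δ = 103.32°  ·
  (2,5): δ = 12.55°  ✓
  (3,4): δ = 116.15°  ·
  (3,5): δ = 0.28°  ✓
  (4,5): δ = 64.13°  ·
antipodal pairs: 4

count = 4; pairs: (0,4), (1,5), (2,5), (3,5)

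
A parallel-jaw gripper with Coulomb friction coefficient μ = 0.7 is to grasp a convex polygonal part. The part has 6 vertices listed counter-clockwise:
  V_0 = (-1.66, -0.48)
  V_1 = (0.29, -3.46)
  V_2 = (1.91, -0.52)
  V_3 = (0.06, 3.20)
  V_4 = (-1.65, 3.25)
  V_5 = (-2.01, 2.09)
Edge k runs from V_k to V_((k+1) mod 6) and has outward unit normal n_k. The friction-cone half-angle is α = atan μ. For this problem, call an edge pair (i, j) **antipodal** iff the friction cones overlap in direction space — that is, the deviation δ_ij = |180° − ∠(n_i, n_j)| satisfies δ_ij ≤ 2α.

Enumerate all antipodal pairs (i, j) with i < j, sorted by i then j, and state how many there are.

count = 8; pairs: (0,1), (0,2), (0,3), (1,3), (1,4), (1,5), (2,4), (2,5)

α = atan 0.7 = 34.99°;  2α = 69.98°
n_0 = (-0.8368, -0.5476)
n_1 = (+0.8758, -0.4826)
n_2 = (+0.8954, +0.4453)
n_3 = (+0.0292, +0.9996)
n_4 = (-0.9551, +0.2964)
n_5 = (-0.9909, -0.1349)
  (0,1): δ = 62.05°  ✓
  (0,2): δ = 6.76°  ✓
  (0,3): δ = 55.13°  ✓
  (0,4): δ = 129.56°  ·
  (0,5): δ = 154.56°  ·
  (1,2): δ = 124.70°  ·
  (1,3): δ = 62.82°  ✓
  (1,4): δ = 11.61°  ✓
  (1,5): δ = 36.61°  ✓
  (2,3): δ = 118.12°  ·
  (2,4): δ = 43.68°  ✓
  (2,5): δ = 18.69°  ✓
  (3,4): δ = 105.57°  ·
  (3,5): δ = 80.57°  ·
  (4,5): δ = 155.00°  ·
antipodal pairs: 8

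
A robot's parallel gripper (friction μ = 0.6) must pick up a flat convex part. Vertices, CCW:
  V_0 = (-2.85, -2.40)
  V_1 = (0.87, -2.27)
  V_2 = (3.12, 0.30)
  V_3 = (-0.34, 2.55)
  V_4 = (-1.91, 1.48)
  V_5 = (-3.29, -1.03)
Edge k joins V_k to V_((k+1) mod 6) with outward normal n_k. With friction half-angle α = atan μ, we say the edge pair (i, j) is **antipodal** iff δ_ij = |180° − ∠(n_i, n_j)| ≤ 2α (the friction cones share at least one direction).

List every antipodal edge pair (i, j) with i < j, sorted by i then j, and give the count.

count = 7; pairs: (0,2), (0,3), (0,4), (1,3), (1,4), (1,5), (2,5)

α = atan 0.6 = 30.96°;  2α = 61.93°
n_0 = (+0.0349, -0.9994)
n_1 = (+0.7524, -0.6587)
n_2 = (+0.5452, +0.8383)
n_3 = (-0.5632, +0.8263)
n_4 = (-0.8763, +0.4818)
n_5 = (-0.9521, -0.3058)
  (0,1): δ = 133.20°  ·
  (0,2): δ = 35.04°  ✓
  (0,3): δ = 32.27°  ✓
  (0,4): δ = 59.20°  ✓
  (0,5): δ = 105.80°  ·
  (1,2): δ = 81.83°  ·
  (1,3): δ = 14.52°  ✓
  (1,4): δ = 12.40°  ✓
  (1,5): δ = 59.01°  ✓
  (2,3): δ = 112.69°  ·
  (2,4): δ = 85.77°  ·
  (2,5): δ = 39.16°  ✓
  (3,4): δ = 153.08°  ·
  (3,5): δ = 106.47°  ·
  (4,5): δ = 133.39°  ·
antipodal pairs: 7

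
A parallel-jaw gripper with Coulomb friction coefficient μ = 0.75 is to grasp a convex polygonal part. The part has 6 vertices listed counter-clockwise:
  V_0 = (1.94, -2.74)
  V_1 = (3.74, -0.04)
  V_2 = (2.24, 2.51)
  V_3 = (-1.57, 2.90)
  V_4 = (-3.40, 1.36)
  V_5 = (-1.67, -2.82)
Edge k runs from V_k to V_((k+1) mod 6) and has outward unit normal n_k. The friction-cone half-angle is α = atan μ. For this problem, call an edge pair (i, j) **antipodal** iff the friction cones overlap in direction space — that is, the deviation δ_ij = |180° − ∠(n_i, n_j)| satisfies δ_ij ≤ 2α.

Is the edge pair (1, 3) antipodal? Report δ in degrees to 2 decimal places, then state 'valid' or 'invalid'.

α = atan 0.75 = 36.87°;  2α = 73.74°
edge 1: e_1 = (-1.50, +2.55);  n_1 = (+0.8619, +0.5070)
edge 3: e_3 = (-1.83, -1.54);  n_3 = (-0.6439, +0.7651)
∠(n_1, n_3) = 99.62°
δ = |180° − 99.62°| = 80.38°
80.38° > 2α = 73.74°  →  invalid

δ = 80.38°, invalid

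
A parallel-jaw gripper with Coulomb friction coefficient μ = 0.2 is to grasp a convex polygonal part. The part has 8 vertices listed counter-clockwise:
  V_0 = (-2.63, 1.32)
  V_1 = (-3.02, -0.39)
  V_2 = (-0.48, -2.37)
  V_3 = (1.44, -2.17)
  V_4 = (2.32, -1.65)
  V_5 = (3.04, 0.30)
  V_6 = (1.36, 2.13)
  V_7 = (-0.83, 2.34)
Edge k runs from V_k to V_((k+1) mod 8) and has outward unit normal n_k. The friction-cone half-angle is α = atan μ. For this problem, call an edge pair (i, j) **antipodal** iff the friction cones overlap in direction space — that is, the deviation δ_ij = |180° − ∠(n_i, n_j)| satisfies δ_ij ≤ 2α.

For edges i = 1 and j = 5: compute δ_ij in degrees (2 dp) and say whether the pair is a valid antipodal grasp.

δ = 9.51°, valid

α = atan 0.2 = 11.31°;  2α = 22.62°
edge 1: e_1 = (+2.54, -1.98);  n_1 = (-0.6148, -0.7887)
edge 5: e_5 = (-1.68, +1.83);  n_5 = (+0.7367, +0.6763)
∠(n_1, n_5) = 170.49°
δ = |180° − 170.49°| = 9.51°
9.51° ≤ 2α = 22.62°  →  valid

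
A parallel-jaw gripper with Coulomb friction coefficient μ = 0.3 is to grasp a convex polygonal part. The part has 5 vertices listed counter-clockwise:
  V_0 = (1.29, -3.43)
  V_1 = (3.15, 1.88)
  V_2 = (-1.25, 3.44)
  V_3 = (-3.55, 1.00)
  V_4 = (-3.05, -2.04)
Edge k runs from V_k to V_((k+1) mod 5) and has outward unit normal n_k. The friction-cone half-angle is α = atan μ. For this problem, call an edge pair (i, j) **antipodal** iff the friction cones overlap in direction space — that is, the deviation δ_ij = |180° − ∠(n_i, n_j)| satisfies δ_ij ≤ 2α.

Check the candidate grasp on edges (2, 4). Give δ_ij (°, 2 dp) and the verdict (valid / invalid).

α = atan 0.3 = 16.70°;  2α = 33.40°
edge 2: e_2 = (-2.30, -2.44);  n_2 = (-0.7277, +0.6859)
edge 4: e_4 = (+4.34, -1.39);  n_4 = (-0.3050, -0.9523)
∠(n_2, n_4) = 115.55°
δ = |180° − 115.55°| = 64.45°
64.45° > 2α = 33.40°  →  invalid

δ = 64.45°, invalid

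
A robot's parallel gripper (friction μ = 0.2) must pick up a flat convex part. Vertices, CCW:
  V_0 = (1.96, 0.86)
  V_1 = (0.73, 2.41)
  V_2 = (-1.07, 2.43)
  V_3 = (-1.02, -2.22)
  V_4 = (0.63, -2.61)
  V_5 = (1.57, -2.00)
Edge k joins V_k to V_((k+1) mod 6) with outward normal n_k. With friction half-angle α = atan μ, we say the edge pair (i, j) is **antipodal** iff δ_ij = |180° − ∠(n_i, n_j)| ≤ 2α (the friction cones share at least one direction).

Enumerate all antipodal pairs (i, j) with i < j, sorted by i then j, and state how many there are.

α = atan 0.2 = 11.31°;  2α = 22.62°
n_0 = (+0.7833, +0.6216)
n_1 = (+0.0111, +0.9999)
n_2 = (-0.9999, -0.0108)
n_3 = (-0.2300, -0.9732)
n_4 = (+0.5444, -0.8389)
n_5 = (+0.9908, -0.1351)
  (0,1): δ = 129.07°  ·
  (0,2): δ = 37.82°  ·
  (0,3): δ = 38.27°  ·
  (0,4): δ = 84.55°  ·
  (0,5): δ = 133.80°  ·
  (1,2): δ = 88.75°  ·
  (1,3): δ = 12.66°  ✓
  (1,4): δ = 33.62°  ·
  (1,5): δ = 82.87°  ·
  (2,3): δ = 103.91°  ·
  (2,4): δ = 57.64°  ·
  (2,5): δ = 8.38°  ✓
  (3,4): δ = 133.72°  ·
  (3,5): δ = 84.47°  ·
  (4,5): δ = 130.75°  ·
antipodal pairs: 2

count = 2; pairs: (1,3), (2,5)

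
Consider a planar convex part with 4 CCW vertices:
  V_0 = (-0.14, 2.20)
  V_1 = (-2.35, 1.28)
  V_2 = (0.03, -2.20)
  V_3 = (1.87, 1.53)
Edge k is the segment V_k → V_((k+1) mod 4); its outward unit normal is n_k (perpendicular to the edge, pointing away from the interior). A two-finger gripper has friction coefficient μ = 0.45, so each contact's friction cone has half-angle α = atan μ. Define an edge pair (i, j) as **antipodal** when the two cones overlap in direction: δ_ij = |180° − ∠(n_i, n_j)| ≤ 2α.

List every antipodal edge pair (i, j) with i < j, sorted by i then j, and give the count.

count = 2; pairs: (0,2), (1,3)

α = atan 0.45 = 24.23°;  2α = 48.46°
n_0 = (-0.3843, +0.9232)
n_1 = (-0.8254, -0.5645)
n_2 = (+0.8968, -0.4424)
n_3 = (+0.3162, +0.9487)
  (0,1): δ = 78.23°  ·
  (0,2): δ = 41.14°  ✓
  (0,3): δ = 138.96°  ·
  (1,2): δ = 60.63°  ·
  (1,3): δ = 37.20°  ✓
  (2,3): δ = 82.18°  ·
antipodal pairs: 2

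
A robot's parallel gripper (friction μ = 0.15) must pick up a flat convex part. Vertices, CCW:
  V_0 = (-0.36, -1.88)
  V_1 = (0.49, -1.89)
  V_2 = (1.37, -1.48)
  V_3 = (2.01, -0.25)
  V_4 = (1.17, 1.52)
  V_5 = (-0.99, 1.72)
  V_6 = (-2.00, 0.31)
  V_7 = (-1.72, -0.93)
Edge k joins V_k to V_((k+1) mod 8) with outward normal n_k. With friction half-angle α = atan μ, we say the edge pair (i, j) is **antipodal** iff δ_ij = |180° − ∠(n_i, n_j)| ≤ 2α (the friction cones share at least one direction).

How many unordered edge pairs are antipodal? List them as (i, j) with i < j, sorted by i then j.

count = 3; pairs: (0,4), (2,5), (3,6)

α = atan 0.15 = 8.53°;  2α = 17.06°
n_0 = (-0.0118, -0.9999)
n_1 = (+0.4223, -0.9064)
n_2 = (+0.8871, -0.4616)
n_3 = (+0.9034, +0.4287)
n_4 = (+0.0922, +0.9957)
n_5 = (-0.8130, +0.5823)
n_6 = (-0.9754, -0.2203)
n_7 = (-0.5727, -0.8198)
  (0,1): δ = 154.34°  ·
  (0,2): δ = 116.82°  ·
  (0,3): δ = 63.94°  ·
  (0,4): δ = 4.62°  ✓
  (0,5): δ = 55.06°  ·
  (0,6): δ = 103.40°  ·
  (0,7): δ = 145.74°  ·
  (1,2): δ = 142.47°  ·
  (1,3): δ = 89.59°  ·
  (1,4): δ = 30.27°  ·
  (1,5): δ = 29.40°  ·
  (1,6): δ = 77.74°  ·
  (1,7): δ = 120.08°  ·
  (2,3): δ = 127.12°  ·
  (2,4): δ = 67.80°  ·
  (2,5): δ = 8.13°  ✓
  (2,6): δ = 40.21°  ·
  (2,7): δ = 82.55°  ·
  (3,4): δ = 120.68°  ·
  (3,5): δ = 61.00°  ·
  (3,6): δ = 12.66°  ✓
  (3,7): δ = 29.68°  ·
  (4,5): δ = 120.32°  ·
  (4,6): δ = 71.99°  ·
  (4,7): δ = 29.65°  ·
  (5,6): δ = 131.66°  ·
  (5,7): δ = 89.32°  ·
  (6,7): δ = 137.66°  ·
antipodal pairs: 3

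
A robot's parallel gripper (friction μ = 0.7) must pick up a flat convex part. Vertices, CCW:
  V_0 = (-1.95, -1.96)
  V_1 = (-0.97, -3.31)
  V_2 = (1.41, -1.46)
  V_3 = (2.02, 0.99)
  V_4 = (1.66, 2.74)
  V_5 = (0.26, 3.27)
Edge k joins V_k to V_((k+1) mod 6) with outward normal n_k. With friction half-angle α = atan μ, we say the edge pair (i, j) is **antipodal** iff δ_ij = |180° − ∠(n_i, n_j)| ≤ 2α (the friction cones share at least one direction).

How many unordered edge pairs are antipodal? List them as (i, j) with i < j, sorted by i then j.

α = atan 0.7 = 34.99°;  2α = 69.98°
n_0 = (-0.8093, -0.5875)
n_1 = (+0.6137, -0.7895)
n_2 = (+0.9704, -0.2416)
n_3 = (+0.9795, +0.2015)
n_4 = (+0.3541, +0.9352)
n_5 = (-0.9211, +0.3892)
  (0,1): δ = 88.12°  ·
  (0,2): δ = 49.96°  ✓
  (0,3): δ = 24.35°  ✓
  (0,4): δ = 33.29°  ✓
  (0,5): δ = 121.12°  ·
  (1,2): δ = 141.84°  ·
  (1,3): δ = 116.23°  ·
  (1,4): δ = 58.59°  ✓
  (1,5): δ = 29.23°  ✓
  (2,3): δ = 154.39°  ·
  (2,4): δ = 96.75°  ·
  (2,5): δ = 8.93°  ✓
  (3,4): δ = 122.36°  ·
  (3,5): δ = 34.53°  ✓
  (4,5): δ = 92.17°  ·
antipodal pairs: 7

count = 7; pairs: (0,2), (0,3), (0,4), (1,4), (1,5), (2,5), (3,5)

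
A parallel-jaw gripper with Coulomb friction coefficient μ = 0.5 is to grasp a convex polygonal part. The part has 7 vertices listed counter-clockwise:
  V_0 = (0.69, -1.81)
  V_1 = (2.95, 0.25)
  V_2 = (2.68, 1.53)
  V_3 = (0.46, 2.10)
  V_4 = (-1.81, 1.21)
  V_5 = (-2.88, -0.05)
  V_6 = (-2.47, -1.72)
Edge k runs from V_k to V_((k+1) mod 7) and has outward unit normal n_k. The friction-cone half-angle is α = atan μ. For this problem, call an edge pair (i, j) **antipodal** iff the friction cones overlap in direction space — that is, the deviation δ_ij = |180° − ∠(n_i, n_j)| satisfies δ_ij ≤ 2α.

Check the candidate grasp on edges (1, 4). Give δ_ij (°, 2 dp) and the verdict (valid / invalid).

δ = 52.25°, valid

α = atan 0.5 = 26.57°;  2α = 53.13°
edge 1: e_1 = (-0.27, +1.28);  n_1 = (+0.9785, +0.2064)
edge 4: e_4 = (-1.07, -1.26);  n_4 = (-0.7622, +0.6473)
∠(n_1, n_4) = 127.75°
δ = |180° − 127.75°| = 52.25°
52.25° ≤ 2α = 53.13°  →  valid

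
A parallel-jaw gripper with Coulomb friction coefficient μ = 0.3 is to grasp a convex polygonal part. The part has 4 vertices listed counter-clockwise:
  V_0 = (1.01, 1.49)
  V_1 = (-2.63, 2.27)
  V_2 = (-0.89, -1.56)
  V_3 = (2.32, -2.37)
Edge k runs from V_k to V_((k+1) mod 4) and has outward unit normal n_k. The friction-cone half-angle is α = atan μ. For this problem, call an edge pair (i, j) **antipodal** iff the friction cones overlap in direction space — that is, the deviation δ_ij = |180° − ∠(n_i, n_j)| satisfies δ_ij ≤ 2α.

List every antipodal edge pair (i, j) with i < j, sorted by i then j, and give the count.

α = atan 0.3 = 16.70°;  2α = 33.40°
n_0 = (+0.2095, +0.9778)
n_1 = (-0.9104, -0.4136)
n_2 = (-0.2447, -0.9696)
n_3 = (+0.9470, +0.3214)
  (0,1): δ = 53.47°  ·
  (0,2): δ = 2.07°  ✓
  (0,3): δ = 120.84°  ·
  (1,2): δ = 128.59°  ·
  (1,3): δ = 5.69°  ✓
  (2,3): δ = 57.09°  ·
antipodal pairs: 2

count = 2; pairs: (0,2), (1,3)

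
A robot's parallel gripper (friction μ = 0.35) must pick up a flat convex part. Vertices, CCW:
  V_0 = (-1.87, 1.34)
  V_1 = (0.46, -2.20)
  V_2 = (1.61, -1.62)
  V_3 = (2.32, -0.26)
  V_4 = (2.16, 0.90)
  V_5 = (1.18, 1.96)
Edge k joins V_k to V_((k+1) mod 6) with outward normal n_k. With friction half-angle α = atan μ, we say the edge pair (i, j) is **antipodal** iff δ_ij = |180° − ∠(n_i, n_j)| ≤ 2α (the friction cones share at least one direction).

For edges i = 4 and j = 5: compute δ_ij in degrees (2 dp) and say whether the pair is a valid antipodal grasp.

α = atan 0.35 = 19.29°;  2α = 38.58°
edge 4: e_4 = (-0.98, +1.06);  n_4 = (+0.7343, +0.6789)
edge 5: e_5 = (-3.05, -0.62);  n_5 = (-0.1992, +0.9800)
∠(n_4, n_5) = 58.74°
δ = |180° − 58.74°| = 121.26°
121.26° > 2α = 38.58°  →  invalid

δ = 121.26°, invalid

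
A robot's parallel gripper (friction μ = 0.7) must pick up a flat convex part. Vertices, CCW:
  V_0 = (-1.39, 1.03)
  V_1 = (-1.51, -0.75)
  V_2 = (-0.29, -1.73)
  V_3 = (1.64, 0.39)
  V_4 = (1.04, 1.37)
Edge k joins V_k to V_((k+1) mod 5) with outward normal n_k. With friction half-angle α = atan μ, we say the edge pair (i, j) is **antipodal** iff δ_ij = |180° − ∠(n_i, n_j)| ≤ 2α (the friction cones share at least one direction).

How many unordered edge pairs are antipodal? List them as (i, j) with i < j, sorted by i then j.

count = 5; pairs: (0,2), (0,3), (1,3), (1,4), (2,4)

α = atan 0.7 = 34.99°;  2α = 69.98°
n_0 = (-0.9977, +0.0673)
n_1 = (-0.6263, -0.7796)
n_2 = (+0.7395, -0.6732)
n_3 = (+0.8529, +0.5222)
n_4 = (-0.1386, +0.9904)
  (0,1): δ = 124.92°  ·
  (0,2): δ = 38.46°  ✓
  (0,3): δ = 35.33°  ✓
  (0,4): δ = 101.82°  ·
  (1,2): δ = 93.54°  ·
  (1,3): δ = 19.75°  ✓
  (1,4): δ = 46.74°  ✓
  (2,3): δ = 106.21°  ·
  (2,4): δ = 39.72°  ✓
  (3,4): δ = 113.51°  ·
antipodal pairs: 5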